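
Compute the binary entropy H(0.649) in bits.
0.9350 bits

The binary entropy function is:
H(p) = -p log(p) - (1-p) log(1-p)

H(0.649) = -0.649 × log_2(0.649) - 0.351 × log_2(0.351)
H(0.649) = 0.9350 bits

Note: Binary entropy is maximized at p=0.5 (H=1 bit) and minimized at p=0 or p=1 (H=0).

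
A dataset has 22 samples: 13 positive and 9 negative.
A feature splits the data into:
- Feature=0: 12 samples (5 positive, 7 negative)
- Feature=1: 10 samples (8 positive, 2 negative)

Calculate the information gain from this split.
0.1134 bits

Information Gain = H(Y) - H(Y|Feature)

Before split:
P(positive) = 13/22 = 0.5909
H(Y) = 0.9760 bits

After split:
Feature=0: H = 0.9799 bits (weight = 12/22)
Feature=1: H = 0.7219 bits (weight = 10/22)
H(Y|Feature) = (12/22)×0.9799 + (10/22)×0.7219 = 0.8626 bits

Information Gain = 0.9760 - 0.8626 = 0.1134 bits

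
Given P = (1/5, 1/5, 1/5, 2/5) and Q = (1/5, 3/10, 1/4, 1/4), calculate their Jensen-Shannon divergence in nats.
0.0152 nats

Jensen-Shannon divergence is:
JSD(P||Q) = 0.5 × D_KL(P||M) + 0.5 × D_KL(Q||M)
where M = 0.5 × (P + Q) is the mixture distribution.

M = 0.5 × (1/5, 1/5, 1/5, 2/5) + 0.5 × (1/5, 3/10, 1/4, 1/4) = (1/5, 1/4, 9/40, 13/40)

D_KL(P||M) = 0.0149 nats
D_KL(Q||M) = 0.0154 nats

JSD(P||Q) = 0.5 × 0.0149 + 0.5 × 0.0154 = 0.0152 nats

Unlike KL divergence, JSD is symmetric and bounded: 0 ≤ JSD ≤ log(2).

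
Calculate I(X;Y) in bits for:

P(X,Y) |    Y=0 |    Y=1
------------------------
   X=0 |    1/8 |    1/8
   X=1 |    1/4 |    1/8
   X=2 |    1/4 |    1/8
0.0157 bits

Mutual information: I(X;Y) = H(X) + H(Y) - H(X,Y)

Marginals:
P(X) = (1/4, 3/8, 3/8), H(X) = 1.5613 bits
P(Y) = (5/8, 3/8), H(Y) = 0.9544 bits

Joint entropy: H(X,Y) = 2.5000 bits

I(X;Y) = 1.5613 + 0.9544 - 2.5000 = 0.0157 bits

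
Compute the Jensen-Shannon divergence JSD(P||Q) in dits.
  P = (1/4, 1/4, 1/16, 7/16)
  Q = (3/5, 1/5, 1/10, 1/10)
0.0425 dits

Jensen-Shannon divergence is:
JSD(P||Q) = 0.5 × D_KL(P||M) + 0.5 × D_KL(Q||M)
where M = 0.5 × (P + Q) is the mixture distribution.

M = 0.5 × (1/4, 1/4, 1/16, 7/16) + 0.5 × (3/5, 1/5, 1/10, 1/10) = (17/40, 9/40, 0.08125, 0.26875)

D_KL(P||M) = 0.0393 dits
D_KL(Q||M) = 0.0457 dits

JSD(P||Q) = 0.5 × 0.0393 + 0.5 × 0.0457 = 0.0425 dits

Unlike KL divergence, JSD is symmetric and bounded: 0 ≤ JSD ≤ log(2).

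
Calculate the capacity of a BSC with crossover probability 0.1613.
0.3626 bits

For a binary symmetric channel (BSC) with error probability p:
Capacity C = 1 - H(p) bits per symbol

where H(p) = -p log₂(p) - (1-p) log₂(1-p) is the binary entropy function.

H(0.1613) = 0.6374 bits
C = 1 - 0.6374 = 0.3626 bits per symbol

This means we can reliably transmit up to 0.3626 bits of information per channel use.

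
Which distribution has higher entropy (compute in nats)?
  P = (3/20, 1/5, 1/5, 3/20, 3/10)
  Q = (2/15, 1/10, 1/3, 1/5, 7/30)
P

Computing entropies in nats:
H(P) = 1.5741
H(Q) = 1.5266

Distribution P has higher entropy.

Intuition: The distribution closer to uniform (more spread out) has higher entropy.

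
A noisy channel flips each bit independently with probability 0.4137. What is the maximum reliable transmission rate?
0.0216 bits

For a binary symmetric channel (BSC) with error probability p:
Capacity C = 1 - H(p) bits per symbol

where H(p) = -p log₂(p) - (1-p) log₂(1-p) is the binary entropy function.

H(0.4137) = 0.9784 bits
C = 1 - 0.9784 = 0.0216 bits per symbol

This means we can reliably transmit up to 0.0216 bits of information per channel use.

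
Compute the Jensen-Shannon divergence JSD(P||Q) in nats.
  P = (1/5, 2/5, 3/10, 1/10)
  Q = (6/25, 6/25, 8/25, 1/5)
0.0197 nats

Jensen-Shannon divergence is:
JSD(P||Q) = 0.5 × D_KL(P||M) + 0.5 × D_KL(Q||M)
where M = 0.5 × (P + Q) is the mixture distribution.

M = 0.5 × (1/5, 2/5, 3/10, 1/10) + 0.5 × (6/25, 6/25, 8/25, 1/5) = (0.22, 8/25, 0.31, 3/20)

D_KL(P||M) = 0.0198 nats
D_KL(Q||M) = 0.0195 nats

JSD(P||Q) = 0.5 × 0.0198 + 0.5 × 0.0195 = 0.0197 nats

Unlike KL divergence, JSD is symmetric and bounded: 0 ≤ JSD ≤ log(2).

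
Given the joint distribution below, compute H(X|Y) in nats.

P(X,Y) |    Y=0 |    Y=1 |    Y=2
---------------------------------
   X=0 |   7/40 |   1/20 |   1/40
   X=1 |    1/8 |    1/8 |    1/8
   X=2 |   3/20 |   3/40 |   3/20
1.0231 nats

Using the chain rule: H(X|Y) = H(X,Y) - H(Y)

First, compute H(X,Y) = 2.0902 nats

Marginal P(Y) = (9/20, 1/4, 3/10)
H(Y) = 1.0671 nats

H(X|Y) = H(X,Y) - H(Y) = 2.0902 - 1.0671 = 1.0231 nats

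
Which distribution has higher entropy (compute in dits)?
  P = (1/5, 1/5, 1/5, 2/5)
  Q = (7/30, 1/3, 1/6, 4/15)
Q

Computing entropies in dits:
H(P) = 0.5786
H(Q) = 0.5893

Distribution Q has higher entropy.

Intuition: The distribution closer to uniform (more spread out) has higher entropy.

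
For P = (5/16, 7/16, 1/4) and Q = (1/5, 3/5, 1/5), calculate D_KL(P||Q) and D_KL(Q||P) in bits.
D_KL(P||Q) = 0.0823, D_KL(Q||P) = 0.0803

KL divergence is not symmetric: D_KL(P||Q) ≠ D_KL(Q||P) in general.

D_KL(P||Q) = 0.0823 bits
D_KL(Q||P) = 0.0803 bits

No, they are not equal!

This asymmetry is why KL divergence is not a true distance metric.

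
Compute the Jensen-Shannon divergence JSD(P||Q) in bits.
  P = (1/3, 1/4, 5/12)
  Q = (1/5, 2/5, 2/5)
0.0249 bits

Jensen-Shannon divergence is:
JSD(P||Q) = 0.5 × D_KL(P||M) + 0.5 × D_KL(Q||M)
where M = 0.5 × (P + Q) is the mixture distribution.

M = 0.5 × (1/3, 1/4, 5/12) + 0.5 × (1/5, 2/5, 2/5) = (4/15, 13/40, 0.408333)

D_KL(P||M) = 0.0248 bits
D_KL(Q||M) = 0.0249 bits

JSD(P||Q) = 0.5 × 0.0248 + 0.5 × 0.0249 = 0.0249 bits

Unlike KL divergence, JSD is symmetric and bounded: 0 ≤ JSD ≤ log(2).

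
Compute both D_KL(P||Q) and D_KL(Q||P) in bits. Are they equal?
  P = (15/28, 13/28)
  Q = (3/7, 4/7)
D_KL(P||Q) = 0.0334, D_KL(Q||P) = 0.0332

KL divergence is not symmetric: D_KL(P||Q) ≠ D_KL(Q||P) in general.

D_KL(P||Q) = 0.0334 bits
D_KL(Q||P) = 0.0332 bits

No, they are not equal!

This asymmetry is why KL divergence is not a true distance metric.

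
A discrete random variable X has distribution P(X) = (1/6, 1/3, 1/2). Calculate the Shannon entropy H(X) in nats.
1.0114 nats

Shannon entropy is H(X) = -Σ p(x) log p(x).

For P = (1/6, 1/3, 1/2):
H = -1/6 × log_e(1/6) -1/3 × log_e(1/3) -1/2 × log_e(1/2)
H = 1.0114 nats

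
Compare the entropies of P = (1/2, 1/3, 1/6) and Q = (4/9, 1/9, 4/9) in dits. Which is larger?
P

Computing entropies in dits:
H(P) = 0.4392
H(Q) = 0.4191

Distribution P has higher entropy.

Intuition: The distribution closer to uniform (more spread out) has higher entropy.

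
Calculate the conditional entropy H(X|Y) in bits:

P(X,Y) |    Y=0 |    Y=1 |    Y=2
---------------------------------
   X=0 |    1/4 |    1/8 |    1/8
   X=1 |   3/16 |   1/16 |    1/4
0.9476 bits

Using the chain rule: H(X|Y) = H(X,Y) - H(Y)

First, compute H(X,Y) = 2.4528 bits

Marginal P(Y) = (7/16, 3/16, 3/8)
H(Y) = 1.5052 bits

H(X|Y) = H(X,Y) - H(Y) = 2.4528 - 1.5052 = 0.9476 bits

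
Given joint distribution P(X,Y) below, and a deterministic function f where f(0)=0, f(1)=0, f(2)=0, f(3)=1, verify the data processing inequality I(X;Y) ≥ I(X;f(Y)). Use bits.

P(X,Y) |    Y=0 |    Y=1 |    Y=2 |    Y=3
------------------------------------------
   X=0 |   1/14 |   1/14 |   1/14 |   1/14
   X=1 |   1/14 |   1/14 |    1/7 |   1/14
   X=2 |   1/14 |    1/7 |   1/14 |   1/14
I(X;Y) = 0.0410, I(X;f(Y)) = 0.0021, inequality holds: 0.0410 ≥ 0.0021

Data Processing Inequality: For any Markov chain X → Y → Z, we have I(X;Y) ≥ I(X;Z).

Here Z = f(Y) is a deterministic function of Y, forming X → Y → Z.

Original I(X;Y) = 0.0410 bits

After applying f:
P(X,Z) where Z=f(Y):
- P(X,Z=0) = P(X,Y=0) + P(X,Y=1) + P(X,Y=2)
- P(X,Z=1) = P(X,Y=3)

I(X;Z) = I(X;f(Y)) = 0.0021 bits

Verification: 0.0410 ≥ 0.0021 ✓

Information cannot be created by processing; the function f can only lose information about X.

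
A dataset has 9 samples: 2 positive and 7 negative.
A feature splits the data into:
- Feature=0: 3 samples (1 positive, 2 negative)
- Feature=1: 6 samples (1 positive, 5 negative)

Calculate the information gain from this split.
0.0248 bits

Information Gain = H(Y) - H(Y|Feature)

Before split:
P(positive) = 2/9 = 0.2222
H(Y) = 0.7642 bits

After split:
Feature=0: H = 0.9183 bits (weight = 3/9)
Feature=1: H = 0.6500 bits (weight = 6/9)
H(Y|Feature) = (3/9)×0.9183 + (6/9)×0.6500 = 0.7394 bits

Information Gain = 0.7642 - 0.7394 = 0.0248 bits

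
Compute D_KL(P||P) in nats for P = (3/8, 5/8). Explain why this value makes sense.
0.0000 nats

KL divergence satisfies the Gibbs inequality: D_KL(P||Q) ≥ 0 for all distributions P, Q.

D_KL(P||Q) = Σ p(x) log(p(x)/q(x))
Each term is p(x) × log_e(p(x)/p(x)) = p(x) × log_e(1) = 0, so the sum is 0.
D_KL(P||Q) = 0.0000 nats

When P = Q, the KL divergence is exactly 0, as there is no 'divergence' between identical distributions.

This non-negativity is a fundamental property: relative entropy cannot be negative because it measures how different Q is from P.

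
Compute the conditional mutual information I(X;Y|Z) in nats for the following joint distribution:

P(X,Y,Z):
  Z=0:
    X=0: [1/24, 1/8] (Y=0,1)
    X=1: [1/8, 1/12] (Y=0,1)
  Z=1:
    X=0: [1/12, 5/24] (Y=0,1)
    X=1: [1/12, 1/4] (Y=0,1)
0.0242 nats

Conditional mutual information: I(X;Y|Z) = H(X|Z) + H(Y|Z) - H(X,Y|Z)

H(Z) = 0.6616
H(X,Z) = 1.3510 → H(X|Z) = 0.6894
H(Y,Z) = 1.2816 → H(Y|Z) = 0.6201
H(X,Y,Z) = 1.9469 → H(X,Y|Z) = 1.2853

I(X;Y|Z) = 0.6894 + 0.6201 - 1.2853 = 0.0242 nats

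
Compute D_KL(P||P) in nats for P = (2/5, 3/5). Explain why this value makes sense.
0.0000 nats

KL divergence satisfies the Gibbs inequality: D_KL(P||Q) ≥ 0 for all distributions P, Q.

D_KL(P||Q) = Σ p(x) log(p(x)/q(x))
Each term is p(x) × log_e(p(x)/p(x)) = p(x) × log_e(1) = 0, so the sum is 0.
D_KL(P||Q) = 0.0000 nats

When P = Q, the KL divergence is exactly 0, as there is no 'divergence' between identical distributions.

This non-negativity is a fundamental property: relative entropy cannot be negative because it measures how different Q is from P.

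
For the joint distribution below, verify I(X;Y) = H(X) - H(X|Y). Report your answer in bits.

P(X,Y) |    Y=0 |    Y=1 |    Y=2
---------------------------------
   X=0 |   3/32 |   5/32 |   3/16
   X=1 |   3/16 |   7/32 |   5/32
I(X;Y) = 0.0213 bits

Mutual information has multiple equivalent forms:
- I(X;Y) = H(X) - H(X|Y)
- I(X;Y) = H(Y) - H(Y|X)
- I(X;Y) = H(X) + H(Y) - H(X,Y)

Computing all quantities:
H(X) = 0.9887, H(Y) = 1.5749, H(X,Y) = 2.5423
H(X|Y) = 0.9674, H(Y|X) = 1.5536

Verification:
H(X) - H(X|Y) = 0.9887 - 0.9674 = 0.0213
H(Y) - H(Y|X) = 1.5749 - 1.5536 = 0.0213
H(X) + H(Y) - H(X,Y) = 0.9887 + 1.5749 - 2.5423 = 0.0213

All forms give I(X;Y) = 0.0213 bits. ✓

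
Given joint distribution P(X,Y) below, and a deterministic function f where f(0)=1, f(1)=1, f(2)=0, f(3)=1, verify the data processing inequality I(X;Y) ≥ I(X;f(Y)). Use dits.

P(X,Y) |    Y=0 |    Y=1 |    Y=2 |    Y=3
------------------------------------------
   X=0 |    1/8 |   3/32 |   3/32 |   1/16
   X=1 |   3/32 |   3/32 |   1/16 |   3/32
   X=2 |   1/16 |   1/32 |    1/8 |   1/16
I(X;Y) = 0.0170, I(X;f(Y)) = 0.0118, inequality holds: 0.0170 ≥ 0.0118

Data Processing Inequality: For any Markov chain X → Y → Z, we have I(X;Y) ≥ I(X;Z).

Here Z = f(Y) is a deterministic function of Y, forming X → Y → Z.

Original I(X;Y) = 0.0170 dits

After applying f:
P(X,Z) where Z=f(Y):
- P(X,Z=0) = P(X,Y=2)
- P(X,Z=1) = P(X,Y=0) + P(X,Y=1) + P(X,Y=3)

I(X;Z) = I(X;f(Y)) = 0.0118 dits

Verification: 0.0170 ≥ 0.0118 ✓

Information cannot be created by processing; the function f can only lose information about X.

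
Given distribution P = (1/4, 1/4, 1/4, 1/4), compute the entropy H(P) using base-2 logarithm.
2.0000 bits

Shannon entropy is H(X) = -Σ p(x) log p(x).

For P = (1/4, 1/4, 1/4, 1/4):
H = -1/4 × log_2(1/4) -1/4 × log_2(1/4) -1/4 × log_2(1/4) -1/4 × log_2(1/4)
H = 2.0000 bits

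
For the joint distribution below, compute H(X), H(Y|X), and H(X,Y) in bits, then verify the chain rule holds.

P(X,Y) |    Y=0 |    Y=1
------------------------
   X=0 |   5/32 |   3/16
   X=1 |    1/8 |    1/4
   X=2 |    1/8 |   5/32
H(X,Y) = 2.5397, H(X) = 1.5749, H(Y|X) = 0.9648 (all in bits)

Chain rule: H(X,Y) = H(X) + H(Y|X)

Left side — joint entropy directly:
H(X,Y) = -Σ p(x,y) log p(x,y) = 2.5397 bits

Right side — compute H(Y|X) from the conditional distributions:
P(X) = (11/32, 3/8, 9/32), so H(X) = 1.5749 bits
H(Y|X) = Σ_x P(X=x) · H(Y|X=x):
  P(Y|X=0) = (5/11, 6/11), H(Y|X=0) = 0.9940, weight P(X=0) = 11/32
  P(Y|X=1) = (1/3, 2/3), H(Y|X=1) = 0.9183, weight P(X=1) = 3/8
  P(Y|X=2) = (4/9, 5/9), H(Y|X=2) = 0.9911, weight P(X=2) = 9/32
H(Y|X) = 0.9648 bits

H(X) + H(Y|X) = 1.5749 + 0.9648 = 2.5397 bits

Both sides equal 2.5397 bits. ✓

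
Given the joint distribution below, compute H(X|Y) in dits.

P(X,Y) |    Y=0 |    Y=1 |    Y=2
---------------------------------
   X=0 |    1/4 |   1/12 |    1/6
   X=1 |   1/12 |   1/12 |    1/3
0.2698 dits

Using the chain rule: H(X|Y) = H(X,Y) - H(Y)

First, compute H(X,Y) = 0.7090 dits

Marginal P(Y) = (1/3, 1/6, 1/2)
H(Y) = 0.4392 dits

H(X|Y) = H(X,Y) - H(Y) = 0.7090 - 0.4392 = 0.2698 dits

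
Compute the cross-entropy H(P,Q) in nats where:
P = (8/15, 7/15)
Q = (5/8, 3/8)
0.7084 nats

Cross-entropy: H(P,Q) = -Σ p(x) log q(x)

Alternatively: H(P,Q) = H(P) + D_KL(P||Q)
H(P) = 0.6909 nats
D_KL(P||Q) = 0.0175 nats

H(P,Q) = 0.6909 + 0.0175 = 0.7084 nats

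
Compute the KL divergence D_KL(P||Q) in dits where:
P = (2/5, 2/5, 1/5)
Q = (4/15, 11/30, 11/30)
0.0329 dits

KL divergence: D_KL(P||Q) = Σ p(x) log(p(x)/q(x))

Computing term by term:
  x=0: 2/5 × log_10[(2/5)/(4/15)] = 2/5 × 0.1761 = 0.0704
  x=1: 2/5 × log_10[(2/5)/(11/30)] = 2/5 × 0.0378 = 0.0151
  x=2: 1/5 × log_10[(1/5)/(11/30)] = 1/5 × -0.2632 = -0.0526

D_KL(P||Q) = 0.0329 dits

Note: KL divergence is always non-negative and equals 0 iff P = Q.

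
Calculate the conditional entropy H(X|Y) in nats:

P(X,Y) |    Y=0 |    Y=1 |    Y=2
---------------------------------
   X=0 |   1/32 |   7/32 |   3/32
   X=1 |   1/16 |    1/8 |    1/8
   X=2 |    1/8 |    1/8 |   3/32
1.0465 nats

Using the chain rule: H(X|Y) = H(X,Y) - H(Y)

First, compute H(X,Y) = 2.0976 nats

Marginal P(Y) = (7/32, 15/32, 5/16)
H(Y) = 1.0511 nats

H(X|Y) = H(X,Y) - H(Y) = 2.0976 - 1.0511 = 1.0465 nats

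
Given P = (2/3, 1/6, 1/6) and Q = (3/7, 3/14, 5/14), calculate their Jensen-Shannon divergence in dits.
0.0140 dits

Jensen-Shannon divergence is:
JSD(P||Q) = 0.5 × D_KL(P||M) + 0.5 × D_KL(Q||M)
where M = 0.5 × (P + Q) is the mixture distribution.

M = 0.5 × (2/3, 1/6, 1/6) + 0.5 × (3/7, 3/14, 5/14) = (0.547619, 4/21, 0.261905)

D_KL(P||M) = 0.0146 dits
D_KL(Q||M) = 0.0134 dits

JSD(P||Q) = 0.5 × 0.0146 + 0.5 × 0.0134 = 0.0140 dits

Unlike KL divergence, JSD is symmetric and bounded: 0 ≤ JSD ≤ log(2).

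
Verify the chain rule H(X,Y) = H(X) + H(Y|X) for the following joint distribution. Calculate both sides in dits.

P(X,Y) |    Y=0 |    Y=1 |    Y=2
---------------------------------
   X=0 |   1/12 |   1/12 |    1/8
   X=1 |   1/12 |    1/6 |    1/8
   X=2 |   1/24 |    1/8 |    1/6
H(X,Y) = 0.9253, H(X) = 0.4749, H(Y|X) = 0.4505 (all in dits)

Chain rule: H(X,Y) = H(X) + H(Y|X)

Left side — joint entropy directly:
H(X,Y) = -Σ p(x,y) log p(x,y) = 0.9253 dits

Right side — compute H(Y|X) from the conditional distributions:
P(X) = (7/24, 3/8, 1/3), so H(X) = 0.4749 dits
H(Y|X) = Σ_x P(X=x) · H(Y|X=x):
  P(Y|X=0) = (2/7, 2/7, 3/7), H(Y|X=0) = 0.4686, weight P(X=0) = 7/24
  P(Y|X=1) = (2/9, 4/9, 1/3), H(Y|X=1) = 0.4607, weight P(X=1) = 3/8
  P(Y|X=2) = (1/8, 3/8, 1/2), H(Y|X=2) = 0.4231, weight P(X=2) = 1/3
H(Y|X) = 0.4505 dits

H(X) + H(Y|X) = 0.4749 + 0.4505 = 0.9253 dits

Both sides equal 0.9253 dits. ✓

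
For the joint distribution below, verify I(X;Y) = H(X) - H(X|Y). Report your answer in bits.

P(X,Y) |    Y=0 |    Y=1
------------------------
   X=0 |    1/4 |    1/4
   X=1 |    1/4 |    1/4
I(X;Y) = 0.0000 bits

Mutual information has multiple equivalent forms:
- I(X;Y) = H(X) - H(X|Y)
- I(X;Y) = H(Y) - H(Y|X)
- I(X;Y) = H(X) + H(Y) - H(X,Y)

Computing all quantities:
H(X) = 1.0000, H(Y) = 1.0000, H(X,Y) = 2.0000
H(X|Y) = 1.0000, H(Y|X) = 1.0000

Verification:
H(X) - H(X|Y) = 1.0000 - 1.0000 = 0.0000
H(Y) - H(Y|X) = 1.0000 - 1.0000 = 0.0000
H(X) + H(Y) - H(X,Y) = 1.0000 + 1.0000 - 2.0000 = 0.0000

All forms give I(X;Y) = 0.0000 bits. ✓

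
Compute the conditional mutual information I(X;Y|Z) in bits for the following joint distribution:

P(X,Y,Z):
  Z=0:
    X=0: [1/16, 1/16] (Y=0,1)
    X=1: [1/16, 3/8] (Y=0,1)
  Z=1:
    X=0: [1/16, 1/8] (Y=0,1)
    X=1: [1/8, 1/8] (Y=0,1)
0.0549 bits

Conditional mutual information: I(X;Y|Z) = H(X|Z) + H(Y|Z) - H(X,Y|Z)

H(Z) = 0.9887
H(X,Z) = 1.8496 → H(X|Z) = 0.8609
H(Y,Z) = 1.8496 → H(Y|Z) = 0.8609
H(X,Y,Z) = 2.6556 → H(X,Y|Z) = 1.6669

I(X;Y|Z) = 0.8609 + 0.8609 - 1.6669 = 0.0549 bits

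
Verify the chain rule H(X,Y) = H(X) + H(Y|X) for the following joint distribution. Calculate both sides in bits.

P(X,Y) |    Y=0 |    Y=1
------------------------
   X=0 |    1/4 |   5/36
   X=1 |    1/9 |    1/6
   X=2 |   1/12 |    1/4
H(X,Y) = 2.4773, H(X) = 1.5715, H(Y|X) = 0.9058 (all in bits)

Chain rule: H(X,Y) = H(X) + H(Y|X)

Left side — joint entropy directly:
H(X,Y) = -Σ p(x,y) log p(x,y) = 2.4773 bits

Right side — compute H(Y|X) from the conditional distributions:
P(X) = (7/18, 5/18, 1/3), so H(X) = 1.5715 bits
H(Y|X) = Σ_x P(X=x) · H(Y|X=x):
  P(Y|X=0) = (9/14, 5/14), H(Y|X=0) = 0.9403, weight P(X=0) = 7/18
  P(Y|X=1) = (2/5, 3/5), H(Y|X=1) = 0.9710, weight P(X=1) = 5/18
  P(Y|X=2) = (1/4, 3/4), H(Y|X=2) = 0.8113, weight P(X=2) = 1/3
H(Y|X) = 0.9058 bits

H(X) + H(Y|X) = 1.5715 + 0.9058 = 2.4773 bits

Both sides equal 2.4773 bits. ✓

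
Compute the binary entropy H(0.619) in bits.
0.9587 bits

The binary entropy function is:
H(p) = -p log(p) - (1-p) log(1-p)

H(0.619) = -0.619 × log_2(0.619) - 0.381 × log_2(0.381)
H(0.619) = 0.9587 bits

Note: Binary entropy is maximized at p=0.5 (H=1 bit) and minimized at p=0 or p=1 (H=0).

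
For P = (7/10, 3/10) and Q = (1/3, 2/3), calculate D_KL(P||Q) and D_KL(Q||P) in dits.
D_KL(P||Q) = 0.1215, D_KL(Q||P) = 0.1238

KL divergence is not symmetric: D_KL(P||Q) ≠ D_KL(Q||P) in general.

D_KL(P||Q) = 0.1215 dits
D_KL(Q||P) = 0.1238 dits

No, they are not equal!

This asymmetry is why KL divergence is not a true distance metric.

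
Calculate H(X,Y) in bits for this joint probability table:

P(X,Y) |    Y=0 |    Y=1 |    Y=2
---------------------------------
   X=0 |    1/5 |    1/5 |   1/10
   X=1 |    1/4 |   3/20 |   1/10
2.5037 bits

Joint entropy is H(X,Y) = -Σ_{x,y} p(x,y) log p(x,y).

Summing over all non-zero entries:
H(X,Y) = -[1/5·log_2(1/5) + 1/5·log_2(1/5) + 1/10·log_2(1/10) + 1/4·log_2(1/4) + 3/20·log_2(3/20) + 1/10·log_2(1/10)]
H(X,Y) = 2.5037 bits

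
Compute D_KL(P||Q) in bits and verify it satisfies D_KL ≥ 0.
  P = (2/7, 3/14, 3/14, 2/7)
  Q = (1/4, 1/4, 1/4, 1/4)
0.0148 bits

KL divergence satisfies the Gibbs inequality: D_KL(P||Q) ≥ 0 for all distributions P, Q.

D_KL(P||Q) = Σ p(x) log(p(x)/q(x))
Term by term:
  x=0: 2/7 × log_2[(2/7)/(1/4)] = 0.0550
  x=1: 3/14 × log_2[(3/14)/(1/4)] = -0.0477
  x=2: 3/14 × log_2[(3/14)/(1/4)] = -0.0477
  x=3: 2/7 × log_2[(2/7)/(1/4)] = 0.0550
D_KL(P||Q) = 0.0148 bits

D_KL(P||Q) = 0.0148 ≥ 0 ✓

This non-negativity is a fundamental property: relative entropy cannot be negative because it measures how different Q is from P.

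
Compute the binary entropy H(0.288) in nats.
0.6004 nats

The binary entropy function is:
H(p) = -p log(p) - (1-p) log(1-p)

H(0.288) = -0.288 × log_e(0.288) - 0.712 × log_e(0.712)
H(0.288) = 0.6004 nats

Note: Binary entropy is maximized at p=0.5 (H=1 bit) and minimized at p=0 or p=1 (H=0).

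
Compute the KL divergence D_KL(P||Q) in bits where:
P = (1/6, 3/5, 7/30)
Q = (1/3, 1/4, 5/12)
0.3960 bits

KL divergence: D_KL(P||Q) = Σ p(x) log(p(x)/q(x))

Computing term by term:
  x=0: 1/6 × log_2[(1/6)/(1/3)] = 1/6 × -1.0000 = -0.1667
  x=1: 3/5 × log_2[(3/5)/(1/4)] = 3/5 × 1.2630 = 0.7578
  x=2: 7/30 × log_2[(7/30)/(5/12)] = 7/30 × -0.8365 = -0.1952

D_KL(P||Q) = 0.3960 bits

Note: KL divergence is always non-negative and equals 0 iff P = Q.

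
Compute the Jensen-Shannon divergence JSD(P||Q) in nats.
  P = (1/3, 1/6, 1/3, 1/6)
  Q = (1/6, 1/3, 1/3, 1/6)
0.0283 nats

Jensen-Shannon divergence is:
JSD(P||Q) = 0.5 × D_KL(P||M) + 0.5 × D_KL(Q||M)
where M = 0.5 × (P + Q) is the mixture distribution.

M = 0.5 × (1/3, 1/6, 1/3, 1/6) + 0.5 × (1/6, 1/3, 1/3, 1/6) = (1/4, 1/4, 1/3, 1/6)

D_KL(P||M) = 0.0283 nats
D_KL(Q||M) = 0.0283 nats

JSD(P||Q) = 0.5 × 0.0283 + 0.5 × 0.0283 = 0.0283 nats

Unlike KL divergence, JSD is symmetric and bounded: 0 ≤ JSD ≤ log(2).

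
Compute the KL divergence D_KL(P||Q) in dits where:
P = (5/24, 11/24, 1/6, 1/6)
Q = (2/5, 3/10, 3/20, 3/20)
0.0406 dits

KL divergence: D_KL(P||Q) = Σ p(x) log(p(x)/q(x))

Computing term by term:
  x=0: 5/24 × log_10[(5/24)/(2/5)] = 5/24 × -0.2833 = -0.0590
  x=1: 11/24 × log_10[(11/24)/(3/10)] = 11/24 × 0.1841 = 0.0844
  x=2: 1/6 × log_10[(1/6)/(3/20)] = 1/6 × 0.0458 = 0.0076
  x=3: 1/6 × log_10[(1/6)/(3/20)] = 1/6 × 0.0458 = 0.0076

D_KL(P||Q) = 0.0406 dits

Note: KL divergence is always non-negative and equals 0 iff P = Q.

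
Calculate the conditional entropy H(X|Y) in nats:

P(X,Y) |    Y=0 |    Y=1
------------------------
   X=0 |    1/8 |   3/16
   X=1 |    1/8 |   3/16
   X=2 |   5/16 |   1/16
0.9991 nats

Using the chain rule: H(X|Y) = H(X,Y) - H(Y)

First, compute H(X,Y) = 1.6844 nats

Marginal P(Y) = (9/16, 7/16)
H(Y) = 0.6853 nats

H(X|Y) = H(X,Y) - H(Y) = 1.6844 - 0.6853 = 0.9991 nats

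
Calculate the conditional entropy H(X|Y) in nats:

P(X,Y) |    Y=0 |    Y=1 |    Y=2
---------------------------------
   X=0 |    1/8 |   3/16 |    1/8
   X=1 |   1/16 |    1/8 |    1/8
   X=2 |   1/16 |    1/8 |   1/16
1.0617 nats

Using the chain rule: H(X|Y) = H(X,Y) - H(Y)

First, compute H(X,Y) = 2.1334 nats

Marginal P(Y) = (1/4, 7/16, 5/16)
H(Y) = 1.0717 nats

H(X|Y) = H(X,Y) - H(Y) = 2.1334 - 1.0717 = 1.0617 nats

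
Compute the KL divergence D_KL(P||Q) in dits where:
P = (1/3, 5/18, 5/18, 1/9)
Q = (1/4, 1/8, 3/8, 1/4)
0.0626 dits

KL divergence: D_KL(P||Q) = Σ p(x) log(p(x)/q(x))

Computing term by term:
  x=0: 1/3 × log_10[(1/3)/(1/4)] = 1/3 × 0.1249 = 0.0416
  x=1: 5/18 × log_10[(5/18)/(1/8)] = 5/18 × 0.3468 = 0.0963
  x=2: 5/18 × log_10[(5/18)/(3/8)] = 5/18 × -0.1303 = -0.0362
  x=3: 1/9 × log_10[(1/9)/(1/4)] = 1/9 × -0.3522 = -0.0391

D_KL(P||Q) = 0.0626 dits

Note: KL divergence is always non-negative and equals 0 iff P = Q.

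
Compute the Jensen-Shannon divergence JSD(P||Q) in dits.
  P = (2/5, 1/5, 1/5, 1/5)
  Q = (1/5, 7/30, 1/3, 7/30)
0.0116 dits

Jensen-Shannon divergence is:
JSD(P||Q) = 0.5 × D_KL(P||M) + 0.5 × D_KL(Q||M)
where M = 0.5 × (P + Q) is the mixture distribution.

M = 0.5 × (2/5, 1/5, 1/5, 1/5) + 0.5 × (1/5, 7/30, 1/3, 7/30) = (3/10, 0.216667, 4/15, 0.216667)

D_KL(P||M) = 0.0111 dits
D_KL(Q||M) = 0.0121 dits

JSD(P||Q) = 0.5 × 0.0111 + 0.5 × 0.0121 = 0.0116 dits

Unlike KL divergence, JSD is symmetric and bounded: 0 ≤ JSD ≤ log(2).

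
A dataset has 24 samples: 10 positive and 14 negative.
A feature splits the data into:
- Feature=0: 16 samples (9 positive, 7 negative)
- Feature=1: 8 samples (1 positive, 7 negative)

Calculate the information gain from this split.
0.1395 bits

Information Gain = H(Y) - H(Y|Feature)

Before split:
P(positive) = 10/24 = 0.4167
H(Y) = 0.9799 bits

After split:
Feature=0: H = 0.9887 bits (weight = 16/24)
Feature=1: H = 0.5436 bits (weight = 8/24)
H(Y|Feature) = (16/24)×0.9887 + (8/24)×0.5436 = 0.8403 bits

Information Gain = 0.9799 - 0.8403 = 0.1395 bits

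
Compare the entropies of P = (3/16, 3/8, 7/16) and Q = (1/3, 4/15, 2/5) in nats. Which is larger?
Q

Computing entropies in nats:
H(P) = 1.0434
H(Q) = 1.0852

Distribution Q has higher entropy.

Intuition: The distribution closer to uniform (more spread out) has higher entropy.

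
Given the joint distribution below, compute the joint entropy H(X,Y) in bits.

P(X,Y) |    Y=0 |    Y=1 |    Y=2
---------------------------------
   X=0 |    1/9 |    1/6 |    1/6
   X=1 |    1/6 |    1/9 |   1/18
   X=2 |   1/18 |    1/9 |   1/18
3.0441 bits

Joint entropy is H(X,Y) = -Σ_{x,y} p(x,y) log p(x,y).

Summing over all non-zero entries:
H(X,Y) = -[1/9·log_2(1/9) + 1/6·log_2(1/6) + 1/6·log_2(1/6) + 1/6·log_2(1/6) + 1/9·log_2(1/9) + 1/18·log_2(1/18) + 1/18·log_2(1/18) + 1/9·log_2(1/9) + 1/18·log_2(1/18)]
H(X,Y) = 3.0441 bits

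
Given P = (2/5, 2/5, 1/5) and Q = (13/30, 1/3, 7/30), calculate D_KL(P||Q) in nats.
0.0101 nats

KL divergence: D_KL(P||Q) = Σ p(x) log(p(x)/q(x))

Computing term by term:
  x=0: 2/5 × log_e[(2/5)/(13/30)] = 2/5 × -0.0800 = -0.0320
  x=1: 2/5 × log_e[(2/5)/(1/3)] = 2/5 × 0.1823 = 0.0729
  x=2: 1/5 × log_e[(1/5)/(7/30)] = 1/5 × -0.1542 = -0.0308

D_KL(P||Q) = 0.0101 nats

Note: KL divergence is always non-negative and equals 0 iff P = Q.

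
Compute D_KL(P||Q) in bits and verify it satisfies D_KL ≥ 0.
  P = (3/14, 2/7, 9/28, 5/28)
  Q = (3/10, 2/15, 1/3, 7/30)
0.1244 bits

KL divergence satisfies the Gibbs inequality: D_KL(P||Q) ≥ 0 for all distributions P, Q.

D_KL(P||Q) = Σ p(x) log(p(x)/q(x))
Term by term:
  x=0: 3/14 × log_2[(3/14)/(3/10)] = -0.1040
  x=1: 2/7 × log_2[(2/7)/(2/15)] = 0.3142
  x=2: 9/28 × log_2[(9/28)/(1/3)] = -0.0169
  x=3: 5/28 × log_2[(5/28)/(7/30)] = -0.0689
D_KL(P||Q) = 0.1244 bits

D_KL(P||Q) = 0.1244 ≥ 0 ✓

This non-negativity is a fundamental property: relative entropy cannot be negative because it measures how different Q is from P.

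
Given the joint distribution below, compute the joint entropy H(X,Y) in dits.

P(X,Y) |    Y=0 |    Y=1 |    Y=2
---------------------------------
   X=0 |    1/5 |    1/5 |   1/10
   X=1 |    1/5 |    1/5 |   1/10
0.7592 dits

Joint entropy is H(X,Y) = -Σ_{x,y} p(x,y) log p(x,y).

Summing over all non-zero entries:
H(X,Y) = -[1/5·log_10(1/5) + 1/5·log_10(1/5) + 1/10·log_10(1/10) + 1/5·log_10(1/5) + 1/5·log_10(1/5) + 1/10·log_10(1/10)]
H(X,Y) = 0.7592 dits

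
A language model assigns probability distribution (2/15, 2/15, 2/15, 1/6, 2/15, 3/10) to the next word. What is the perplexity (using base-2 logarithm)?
5.6657

Perplexity is 2^H (or exp(H) for natural log).

First, H = -Σ p log p = 2.5023 bits
Perplexity = 2^2.5023 = 5.6657

Interpretation: The model's uncertainty is equivalent to choosing uniformly among 5.7 options.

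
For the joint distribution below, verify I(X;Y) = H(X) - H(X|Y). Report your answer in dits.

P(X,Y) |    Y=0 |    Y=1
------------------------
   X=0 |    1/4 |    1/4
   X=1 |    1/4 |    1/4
I(X;Y) = 0.0000 dits

Mutual information has multiple equivalent forms:
- I(X;Y) = H(X) - H(X|Y)
- I(X;Y) = H(Y) - H(Y|X)
- I(X;Y) = H(X) + H(Y) - H(X,Y)

Computing all quantities:
H(X) = 0.3010, H(Y) = 0.3010, H(X,Y) = 0.6021
H(X|Y) = 0.3010, H(Y|X) = 0.3010

Verification:
H(X) - H(X|Y) = 0.3010 - 0.3010 = 0.0000
H(Y) - H(Y|X) = 0.3010 - 0.3010 = 0.0000
H(X) + H(Y) - H(X,Y) = 0.3010 + 0.3010 - 0.6021 = 0.0000

All forms give I(X;Y) = 0.0000 dits. ✓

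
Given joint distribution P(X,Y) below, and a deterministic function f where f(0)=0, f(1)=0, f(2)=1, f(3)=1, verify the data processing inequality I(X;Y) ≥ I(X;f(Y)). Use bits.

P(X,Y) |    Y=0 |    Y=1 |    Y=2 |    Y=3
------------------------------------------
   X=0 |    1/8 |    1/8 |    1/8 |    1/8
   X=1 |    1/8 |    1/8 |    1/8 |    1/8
I(X;Y) = 0.0000, I(X;f(Y)) = 0.0000, inequality holds: 0.0000 ≥ 0.0000

Data Processing Inequality: For any Markov chain X → Y → Z, we have I(X;Y) ≥ I(X;Z).

Here Z = f(Y) is a deterministic function of Y, forming X → Y → Z.

Original I(X;Y) = 0.0000 bits

After applying f:
P(X,Z) where Z=f(Y):
- P(X,Z=0) = P(X,Y=0) + P(X,Y=1)
- P(X,Z=1) = P(X,Y=2) + P(X,Y=3)

I(X;Z) = I(X;f(Y)) = 0.0000 bits

Verification: 0.0000 ≥ 0.0000 ✓

Information cannot be created by processing; the function f can only lose information about X.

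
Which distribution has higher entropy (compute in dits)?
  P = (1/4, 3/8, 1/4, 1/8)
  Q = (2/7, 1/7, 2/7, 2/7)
Q

Computing entropies in dits:
H(P) = 0.5737
H(Q) = 0.5871

Distribution Q has higher entropy.

Intuition: The distribution closer to uniform (more spread out) has higher entropy.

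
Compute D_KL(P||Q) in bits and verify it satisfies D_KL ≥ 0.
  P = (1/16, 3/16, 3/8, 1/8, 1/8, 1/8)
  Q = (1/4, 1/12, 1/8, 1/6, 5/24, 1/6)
0.4928 bits

KL divergence satisfies the Gibbs inequality: D_KL(P||Q) ≥ 0 for all distributions P, Q.

D_KL(P||Q) = Σ p(x) log(p(x)/q(x))
Term by term:
  x=0: 1/16 × log_2[(1/16)/(1/4)] = -0.1250
  x=1: 3/16 × log_2[(3/16)/(1/12)] = 0.2194
  x=2: 3/8 × log_2[(3/8)/(1/8)] = 0.5944
  x=3: 1/8 × log_2[(1/8)/(1/6)] = -0.0519
  x=4: 1/8 × log_2[(1/8)/(5/24)] = -0.0921
  x=5: 1/8 × log_2[(1/8)/(1/6)] = -0.0519
D_KL(P||Q) = 0.4928 bits

D_KL(P||Q) = 0.4928 ≥ 0 ✓

This non-negativity is a fundamental property: relative entropy cannot be negative because it measures how different Q is from P.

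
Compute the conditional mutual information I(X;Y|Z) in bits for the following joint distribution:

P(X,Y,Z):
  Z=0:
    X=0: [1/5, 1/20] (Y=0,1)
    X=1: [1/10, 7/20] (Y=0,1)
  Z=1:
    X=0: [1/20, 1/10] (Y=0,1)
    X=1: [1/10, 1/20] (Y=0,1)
0.1898 bits

Conditional mutual information: I(X;Y|Z) = H(X|Z) + H(Y|Z) - H(X,Y|Z)

H(Z) = 0.8813
H(X,Z) = 1.8395 → H(X|Z) = 0.9582
H(Y,Z) = 1.8710 → H(Y|Z) = 0.9897
H(X,Y,Z) = 2.6394 → H(X,Y|Z) = 1.7581

I(X;Y|Z) = 0.9582 + 0.9897 - 1.7581 = 0.1898 bits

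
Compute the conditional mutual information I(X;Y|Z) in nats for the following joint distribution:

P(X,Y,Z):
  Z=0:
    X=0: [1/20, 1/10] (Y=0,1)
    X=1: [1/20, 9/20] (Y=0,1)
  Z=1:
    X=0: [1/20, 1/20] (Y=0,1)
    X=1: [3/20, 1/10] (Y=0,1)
0.0225 nats

Conditional mutual information: I(X;Y|Z) = H(X|Z) + H(Y|Z) - H(X,Y|Z)

H(Z) = 0.6474
H(X,Z) = 1.2080 → H(X|Z) = 0.5605
H(Y,Z) = 1.1655 → H(Y|Z) = 0.5181
H(X,Y,Z) = 1.7036 → H(X,Y|Z) = 1.0561

I(X;Y|Z) = 0.5605 + 0.5181 - 1.0561 = 0.0225 nats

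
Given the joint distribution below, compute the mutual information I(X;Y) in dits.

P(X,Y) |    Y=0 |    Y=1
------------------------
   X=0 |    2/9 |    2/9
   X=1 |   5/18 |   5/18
0.0000 dits

Mutual information: I(X;Y) = H(X) + H(Y) - H(X,Y)

Marginals:
P(X) = (4/9, 5/9), H(X) = 0.2983 dits
P(Y) = (1/2, 1/2), H(Y) = 0.3010 dits

Joint entropy: H(X,Y) = 0.5994 dits

I(X;Y) = 0.2983 + 0.3010 - 0.5994 = 0.0000 dits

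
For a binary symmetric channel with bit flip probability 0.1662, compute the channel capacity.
0.3511 bits

For a binary symmetric channel (BSC) with error probability p:
Capacity C = 1 - H(p) bits per symbol

where H(p) = -p log₂(p) - (1-p) log₂(1-p) is the binary entropy function.

H(0.1662) = 0.6489 bits
C = 1 - 0.6489 = 0.3511 bits per symbol

This means we can reliably transmit up to 0.3511 bits of information per channel use.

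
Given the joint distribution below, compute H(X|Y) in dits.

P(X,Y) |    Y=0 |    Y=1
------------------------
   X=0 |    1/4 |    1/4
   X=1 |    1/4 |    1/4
0.3010 dits

Using the chain rule: H(X|Y) = H(X,Y) - H(Y)

First, compute H(X,Y) = 0.6021 dits

Marginal P(Y) = (1/2, 1/2)
H(Y) = 0.3010 dits

H(X|Y) = H(X,Y) - H(Y) = 0.6021 - 0.3010 = 0.3010 dits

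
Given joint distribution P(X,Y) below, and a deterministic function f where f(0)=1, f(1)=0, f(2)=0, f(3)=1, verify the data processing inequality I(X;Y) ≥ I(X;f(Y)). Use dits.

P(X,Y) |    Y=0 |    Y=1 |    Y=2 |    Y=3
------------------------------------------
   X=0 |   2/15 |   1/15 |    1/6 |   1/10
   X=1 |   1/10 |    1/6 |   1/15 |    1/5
I(X;Y) = 0.0267, I(X;f(Y)) = 0.0008, inequality holds: 0.0267 ≥ 0.0008

Data Processing Inequality: For any Markov chain X → Y → Z, we have I(X;Y) ≥ I(X;Z).

Here Z = f(Y) is a deterministic function of Y, forming X → Y → Z.

Original I(X;Y) = 0.0267 dits

After applying f:
P(X,Z) where Z=f(Y):
- P(X,Z=0) = P(X,Y=1) + P(X,Y=2)
- P(X,Z=1) = P(X,Y=0) + P(X,Y=3)

I(X;Z) = I(X;f(Y)) = 0.0008 dits

Verification: 0.0267 ≥ 0.0008 ✓

Information cannot be created by processing; the function f can only lose information about X.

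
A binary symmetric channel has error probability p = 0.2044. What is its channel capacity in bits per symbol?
0.2694 bits

For a binary symmetric channel (BSC) with error probability p:
Capacity C = 1 - H(p) bits per symbol

where H(p) = -p log₂(p) - (1-p) log₂(1-p) is the binary entropy function.

H(0.2044) = 0.7306 bits
C = 1 - 0.7306 = 0.2694 bits per symbol

This means we can reliably transmit up to 0.2694 bits of information per channel use.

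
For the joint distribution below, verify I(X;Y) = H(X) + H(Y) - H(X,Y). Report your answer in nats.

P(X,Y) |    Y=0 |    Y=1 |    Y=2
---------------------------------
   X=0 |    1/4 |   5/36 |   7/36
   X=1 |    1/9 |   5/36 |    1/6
I(X;Y) = 0.0145 nats

Mutual information has multiple equivalent forms:
- I(X;Y) = H(X) - H(X|Y)
- I(X;Y) = H(Y) - H(Y|X)
- I(X;Y) = H(X) + H(Y) - H(X,Y)

Computing all quantities:
H(X) = 0.6792, H(Y) = 1.0914, H(X,Y) = 1.7561
H(X|Y) = 0.6647, H(Y|X) = 1.0769

Verification:
H(X) - H(X|Y) = 0.6792 - 0.6647 = 0.0145
H(Y) - H(Y|X) = 1.0914 - 1.0769 = 0.0145
H(X) + H(Y) - H(X,Y) = 0.6792 + 1.0914 - 1.7561 = 0.0145

All forms give I(X;Y) = 0.0145 nats. ✓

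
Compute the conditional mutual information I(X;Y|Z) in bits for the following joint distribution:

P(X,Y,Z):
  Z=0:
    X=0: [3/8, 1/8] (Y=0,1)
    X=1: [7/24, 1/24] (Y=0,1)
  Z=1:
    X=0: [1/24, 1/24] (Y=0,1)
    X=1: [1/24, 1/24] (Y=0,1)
0.0148 bits

Conditional mutual information: I(X;Y|Z) = H(X|Z) + H(Y|Z) - H(X,Y|Z)

H(Z) = 0.6500
H(X,Z) = 1.6258 → H(X|Z) = 0.9758
H(Y,Z) = 1.4183 → H(Y|Z) = 0.7683
H(X,Y,Z) = 2.3793 → H(X,Y|Z) = 1.7293

I(X;Y|Z) = 0.9758 + 0.7683 - 1.7293 = 0.0148 bits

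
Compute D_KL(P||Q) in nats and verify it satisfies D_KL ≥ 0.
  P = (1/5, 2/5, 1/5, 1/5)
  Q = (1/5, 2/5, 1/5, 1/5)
0.0000 nats

KL divergence satisfies the Gibbs inequality: D_KL(P||Q) ≥ 0 for all distributions P, Q.

D_KL(P||Q) = Σ p(x) log(p(x)/q(x))
Term by term:
  x=0: 1/5 × log_e[(1/5)/(1/5)] = 0.0000
  x=1: 2/5 × log_e[(2/5)/(2/5)] = 0.0000
  x=2: 1/5 × log_e[(1/5)/(1/5)] = 0.0000
  x=3: 1/5 × log_e[(1/5)/(1/5)] = 0.0000
D_KL(P||Q) = 0.0000 nats

D_KL(P||Q) = 0.0000 ≥ 0 ✓

This non-negativity is a fundamental property: relative entropy cannot be negative because it measures how different Q is from P.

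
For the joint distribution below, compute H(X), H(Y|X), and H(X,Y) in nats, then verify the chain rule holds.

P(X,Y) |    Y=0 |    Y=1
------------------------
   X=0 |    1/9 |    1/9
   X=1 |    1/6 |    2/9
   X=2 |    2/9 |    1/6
H(X,Y) = 1.7540, H(X) = 1.0688, H(Y|X) = 0.6852 (all in nats)

Chain rule: H(X,Y) = H(X) + H(Y|X)

Left side — joint entropy directly:
H(X,Y) = -Σ p(x,y) log p(x,y) = 1.7540 nats

Right side — compute H(Y|X) from the conditional distributions:
P(X) = (2/9, 7/18, 7/18), so H(X) = 1.0688 nats
H(Y|X) = Σ_x P(X=x) · H(Y|X=x):
  P(Y|X=0) = (1/2, 1/2), H(Y|X=0) = 0.6931, weight P(X=0) = 2/9
  P(Y|X=1) = (3/7, 4/7), H(Y|X=1) = 0.6829, weight P(X=1) = 7/18
  P(Y|X=2) = (4/7, 3/7), H(Y|X=2) = 0.6829, weight P(X=2) = 7/18
H(Y|X) = 0.6852 nats

H(X) + H(Y|X) = 1.0688 + 0.6852 = 1.7540 nats

Both sides equal 1.7540 nats. ✓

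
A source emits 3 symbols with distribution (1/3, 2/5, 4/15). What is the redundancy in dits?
0.0058 dits

Redundancy measures how far a source is from maximum entropy:
R = H_max - H(X)

Maximum entropy for 3 symbols: H_max = log_10(3) = 0.4771 dits
Actual entropy: H(X) = 0.4713 dits
Redundancy: R = 0.4771 - 0.4713 = 0.0058 dits

This redundancy represents potential for compression: the source could be compressed by 0.0058 dits per symbol.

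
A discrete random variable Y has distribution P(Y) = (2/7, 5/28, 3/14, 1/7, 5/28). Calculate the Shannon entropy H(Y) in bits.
2.2813 bits

Shannon entropy is H(X) = -Σ p(x) log p(x).

For P = (2/7, 5/28, 3/14, 1/7, 5/28):
H = -2/7 × log_2(2/7) -5/28 × log_2(5/28) -3/14 × log_2(3/14) -1/7 × log_2(1/7) -5/28 × log_2(5/28)
H = 2.2813 bits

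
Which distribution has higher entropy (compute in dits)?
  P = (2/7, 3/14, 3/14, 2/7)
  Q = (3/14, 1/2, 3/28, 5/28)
P

Computing entropies in dits:
H(P) = 0.5976
H(Q) = 0.5314

Distribution P has higher entropy.

Intuition: The distribution closer to uniform (more spread out) has higher entropy.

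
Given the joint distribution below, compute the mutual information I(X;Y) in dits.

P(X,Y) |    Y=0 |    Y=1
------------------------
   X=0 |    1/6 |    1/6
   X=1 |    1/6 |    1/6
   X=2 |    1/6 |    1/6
0.0000 dits

Mutual information: I(X;Y) = H(X) + H(Y) - H(X,Y)

Marginals:
P(X) = (1/3, 1/3, 1/3), H(X) = 0.4771 dits
P(Y) = (1/2, 1/2), H(Y) = 0.3010 dits

Joint entropy: H(X,Y) = 0.7782 dits

I(X;Y) = 0.4771 + 0.3010 - 0.7782 = 0.0000 dits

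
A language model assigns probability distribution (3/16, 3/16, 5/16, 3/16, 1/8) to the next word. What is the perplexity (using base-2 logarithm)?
4.7828

Perplexity is 2^H (or exp(H) for natural log).

First, H = -Σ p log p = 2.2579 bits
Perplexity = 2^2.2579 = 4.7828

Interpretation: The model's uncertainty is equivalent to choosing uniformly among 4.8 options.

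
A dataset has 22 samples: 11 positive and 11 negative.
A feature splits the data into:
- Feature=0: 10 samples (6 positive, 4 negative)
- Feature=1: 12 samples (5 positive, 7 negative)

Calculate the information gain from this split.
0.0242 bits

Information Gain = H(Y) - H(Y|Feature)

Before split:
P(positive) = 11/22 = 0.5000
H(Y) = 1.0000 bits

After split:
Feature=0: H = 0.9710 bits (weight = 10/22)
Feature=1: H = 0.9799 bits (weight = 12/22)
H(Y|Feature) = (10/22)×0.9710 + (12/22)×0.9799 = 0.9758 bits

Information Gain = 1.0000 - 0.9758 = 0.0242 bits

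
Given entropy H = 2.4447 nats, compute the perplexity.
11.5271

Perplexity is e^H (or exp(H) for natural log).

H = 2.4447 nats
Perplexity = e^2.4447 = 11.5271

Interpretation: The model's uncertainty is equivalent to choosing uniformly among 11.5 options.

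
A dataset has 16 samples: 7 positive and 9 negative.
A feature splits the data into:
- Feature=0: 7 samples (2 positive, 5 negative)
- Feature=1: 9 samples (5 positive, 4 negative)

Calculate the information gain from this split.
0.0536 bits

Information Gain = H(Y) - H(Y|Feature)

Before split:
P(positive) = 7/16 = 0.4375
H(Y) = 0.9887 bits

After split:
Feature=0: H = 0.8631 bits (weight = 7/16)
Feature=1: H = 0.9911 bits (weight = 9/16)
H(Y|Feature) = (7/16)×0.8631 + (9/16)×0.9911 = 0.9351 bits

Information Gain = 0.9887 - 0.9351 = 0.0536 bits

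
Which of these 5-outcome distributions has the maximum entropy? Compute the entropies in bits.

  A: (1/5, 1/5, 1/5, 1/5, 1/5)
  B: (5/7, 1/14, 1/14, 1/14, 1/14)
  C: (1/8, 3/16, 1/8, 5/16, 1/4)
A

For a discrete distribution over n outcomes, entropy is maximized by the uniform distribution.

Computing entropies:
H(A) = 2.3219 bits
H(B) = 1.4345 bits
H(C) = 2.2272 bits

The uniform distribution (where all probabilities equal 1/5) achieves the maximum entropy of log_2(5) = 2.3219 bits.

Distribution A has the highest entropy.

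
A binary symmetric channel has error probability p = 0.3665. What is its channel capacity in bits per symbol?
0.0521 bits

For a binary symmetric channel (BSC) with error probability p:
Capacity C = 1 - H(p) bits per symbol

where H(p) = -p log₂(p) - (1-p) log₂(1-p) is the binary entropy function.

H(0.3665) = 0.9479 bits
C = 1 - 0.9479 = 0.0521 bits per symbol

This means we can reliably transmit up to 0.0521 bits of information per channel use.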